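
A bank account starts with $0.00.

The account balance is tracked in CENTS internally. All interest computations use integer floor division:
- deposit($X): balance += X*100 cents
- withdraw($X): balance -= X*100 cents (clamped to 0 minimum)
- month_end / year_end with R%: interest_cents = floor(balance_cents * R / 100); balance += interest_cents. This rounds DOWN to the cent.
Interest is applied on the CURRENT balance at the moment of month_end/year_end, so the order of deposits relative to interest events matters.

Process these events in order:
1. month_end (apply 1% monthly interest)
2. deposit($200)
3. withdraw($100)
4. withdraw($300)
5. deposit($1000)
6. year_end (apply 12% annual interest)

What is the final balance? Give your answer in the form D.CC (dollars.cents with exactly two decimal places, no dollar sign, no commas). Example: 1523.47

Answer: 1120.00

Derivation:
After 1 (month_end (apply 1% monthly interest)): balance=$0.00 total_interest=$0.00
After 2 (deposit($200)): balance=$200.00 total_interest=$0.00
After 3 (withdraw($100)): balance=$100.00 total_interest=$0.00
After 4 (withdraw($300)): balance=$0.00 total_interest=$0.00
After 5 (deposit($1000)): balance=$1000.00 total_interest=$0.00
After 6 (year_end (apply 12% annual interest)): balance=$1120.00 total_interest=$120.00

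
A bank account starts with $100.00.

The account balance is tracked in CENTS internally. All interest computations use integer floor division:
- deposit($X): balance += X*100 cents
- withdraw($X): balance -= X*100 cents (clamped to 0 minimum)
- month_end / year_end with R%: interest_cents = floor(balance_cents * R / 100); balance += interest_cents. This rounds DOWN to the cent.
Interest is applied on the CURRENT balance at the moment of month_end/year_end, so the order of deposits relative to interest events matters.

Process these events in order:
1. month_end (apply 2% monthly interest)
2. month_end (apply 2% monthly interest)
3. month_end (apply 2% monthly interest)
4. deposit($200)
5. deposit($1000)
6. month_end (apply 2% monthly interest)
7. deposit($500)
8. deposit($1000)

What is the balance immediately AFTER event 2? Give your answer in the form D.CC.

After 1 (month_end (apply 2% monthly interest)): balance=$102.00 total_interest=$2.00
After 2 (month_end (apply 2% monthly interest)): balance=$104.04 total_interest=$4.04

Answer: 104.04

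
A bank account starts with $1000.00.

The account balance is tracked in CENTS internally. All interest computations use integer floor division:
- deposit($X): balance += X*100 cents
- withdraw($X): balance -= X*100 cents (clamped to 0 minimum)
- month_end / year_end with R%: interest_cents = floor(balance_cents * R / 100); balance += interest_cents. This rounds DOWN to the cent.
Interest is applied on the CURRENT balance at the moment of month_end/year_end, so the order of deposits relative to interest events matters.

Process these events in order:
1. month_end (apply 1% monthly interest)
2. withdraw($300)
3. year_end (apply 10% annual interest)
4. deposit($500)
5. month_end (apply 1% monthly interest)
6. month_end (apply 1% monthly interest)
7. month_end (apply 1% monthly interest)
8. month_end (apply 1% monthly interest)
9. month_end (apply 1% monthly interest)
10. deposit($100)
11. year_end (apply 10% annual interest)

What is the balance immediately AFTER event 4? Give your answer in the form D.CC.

After 1 (month_end (apply 1% monthly interest)): balance=$1010.00 total_interest=$10.00
After 2 (withdraw($300)): balance=$710.00 total_interest=$10.00
After 3 (year_end (apply 10% annual interest)): balance=$781.00 total_interest=$81.00
After 4 (deposit($500)): balance=$1281.00 total_interest=$81.00

Answer: 1281.00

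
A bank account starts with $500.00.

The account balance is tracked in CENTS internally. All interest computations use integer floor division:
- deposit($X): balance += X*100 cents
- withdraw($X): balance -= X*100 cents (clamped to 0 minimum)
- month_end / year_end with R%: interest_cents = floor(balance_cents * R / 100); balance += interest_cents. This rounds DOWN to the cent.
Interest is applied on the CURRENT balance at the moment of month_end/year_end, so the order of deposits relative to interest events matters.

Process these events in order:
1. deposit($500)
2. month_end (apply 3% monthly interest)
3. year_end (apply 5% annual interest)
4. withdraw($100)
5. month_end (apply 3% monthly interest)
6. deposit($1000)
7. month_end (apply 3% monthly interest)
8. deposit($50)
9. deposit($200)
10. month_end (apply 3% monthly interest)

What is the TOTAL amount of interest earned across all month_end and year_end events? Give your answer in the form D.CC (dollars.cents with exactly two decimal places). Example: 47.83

After 1 (deposit($500)): balance=$1000.00 total_interest=$0.00
After 2 (month_end (apply 3% monthly interest)): balance=$1030.00 total_interest=$30.00
After 3 (year_end (apply 5% annual interest)): balance=$1081.50 total_interest=$81.50
After 4 (withdraw($100)): balance=$981.50 total_interest=$81.50
After 5 (month_end (apply 3% monthly interest)): balance=$1010.94 total_interest=$110.94
After 6 (deposit($1000)): balance=$2010.94 total_interest=$110.94
After 7 (month_end (apply 3% monthly interest)): balance=$2071.26 total_interest=$171.26
After 8 (deposit($50)): balance=$2121.26 total_interest=$171.26
After 9 (deposit($200)): balance=$2321.26 total_interest=$171.26
After 10 (month_end (apply 3% monthly interest)): balance=$2390.89 total_interest=$240.89

Answer: 240.89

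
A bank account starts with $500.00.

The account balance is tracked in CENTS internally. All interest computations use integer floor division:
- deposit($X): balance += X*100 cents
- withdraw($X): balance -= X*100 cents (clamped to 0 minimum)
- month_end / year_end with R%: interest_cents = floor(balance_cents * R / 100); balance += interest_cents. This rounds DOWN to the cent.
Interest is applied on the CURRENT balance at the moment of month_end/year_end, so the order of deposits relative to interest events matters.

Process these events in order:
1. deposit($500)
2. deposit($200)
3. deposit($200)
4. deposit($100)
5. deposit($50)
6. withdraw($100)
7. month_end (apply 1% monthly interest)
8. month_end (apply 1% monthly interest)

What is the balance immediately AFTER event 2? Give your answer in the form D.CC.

Answer: 1200.00

Derivation:
After 1 (deposit($500)): balance=$1000.00 total_interest=$0.00
After 2 (deposit($200)): balance=$1200.00 total_interest=$0.00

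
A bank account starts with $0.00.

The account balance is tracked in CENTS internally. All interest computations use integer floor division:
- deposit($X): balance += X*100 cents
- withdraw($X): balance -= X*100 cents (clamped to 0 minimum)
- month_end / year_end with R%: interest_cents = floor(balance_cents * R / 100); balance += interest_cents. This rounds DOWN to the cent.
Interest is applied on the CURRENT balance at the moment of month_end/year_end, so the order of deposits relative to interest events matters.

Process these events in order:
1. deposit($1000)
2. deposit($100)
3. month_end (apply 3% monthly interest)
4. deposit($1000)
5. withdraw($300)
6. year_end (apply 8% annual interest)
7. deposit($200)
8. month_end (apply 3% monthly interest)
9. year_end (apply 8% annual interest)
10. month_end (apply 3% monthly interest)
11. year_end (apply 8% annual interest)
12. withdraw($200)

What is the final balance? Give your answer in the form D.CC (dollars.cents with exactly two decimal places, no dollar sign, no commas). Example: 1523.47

Answer: 2497.13

Derivation:
After 1 (deposit($1000)): balance=$1000.00 total_interest=$0.00
After 2 (deposit($100)): balance=$1100.00 total_interest=$0.00
After 3 (month_end (apply 3% monthly interest)): balance=$1133.00 total_interest=$33.00
After 4 (deposit($1000)): balance=$2133.00 total_interest=$33.00
After 5 (withdraw($300)): balance=$1833.00 total_interest=$33.00
After 6 (year_end (apply 8% annual interest)): balance=$1979.64 total_interest=$179.64
After 7 (deposit($200)): balance=$2179.64 total_interest=$179.64
After 8 (month_end (apply 3% monthly interest)): balance=$2245.02 total_interest=$245.02
After 9 (year_end (apply 8% annual interest)): balance=$2424.62 total_interest=$424.62
After 10 (month_end (apply 3% monthly interest)): balance=$2497.35 total_interest=$497.35
After 11 (year_end (apply 8% annual interest)): balance=$2697.13 total_interest=$697.13
After 12 (withdraw($200)): balance=$2497.13 total_interest=$697.13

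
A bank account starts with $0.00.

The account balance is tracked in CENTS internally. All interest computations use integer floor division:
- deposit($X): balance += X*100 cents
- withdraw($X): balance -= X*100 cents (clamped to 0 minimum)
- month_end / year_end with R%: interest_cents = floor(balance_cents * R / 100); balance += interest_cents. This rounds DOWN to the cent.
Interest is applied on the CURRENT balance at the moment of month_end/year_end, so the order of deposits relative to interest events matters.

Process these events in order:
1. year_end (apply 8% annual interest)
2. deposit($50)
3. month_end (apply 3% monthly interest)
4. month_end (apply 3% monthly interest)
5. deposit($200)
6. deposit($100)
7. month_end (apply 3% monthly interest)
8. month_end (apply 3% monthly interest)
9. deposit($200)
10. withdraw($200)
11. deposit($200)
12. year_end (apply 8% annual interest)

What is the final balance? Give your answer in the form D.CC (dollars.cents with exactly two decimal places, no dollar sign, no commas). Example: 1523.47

Answer: 620.49

Derivation:
After 1 (year_end (apply 8% annual interest)): balance=$0.00 total_interest=$0.00
After 2 (deposit($50)): balance=$50.00 total_interest=$0.00
After 3 (month_end (apply 3% monthly interest)): balance=$51.50 total_interest=$1.50
After 4 (month_end (apply 3% monthly interest)): balance=$53.04 total_interest=$3.04
After 5 (deposit($200)): balance=$253.04 total_interest=$3.04
After 6 (deposit($100)): balance=$353.04 total_interest=$3.04
After 7 (month_end (apply 3% monthly interest)): balance=$363.63 total_interest=$13.63
After 8 (month_end (apply 3% monthly interest)): balance=$374.53 total_interest=$24.53
After 9 (deposit($200)): balance=$574.53 total_interest=$24.53
After 10 (withdraw($200)): balance=$374.53 total_interest=$24.53
After 11 (deposit($200)): balance=$574.53 total_interest=$24.53
After 12 (year_end (apply 8% annual interest)): balance=$620.49 total_interest=$70.49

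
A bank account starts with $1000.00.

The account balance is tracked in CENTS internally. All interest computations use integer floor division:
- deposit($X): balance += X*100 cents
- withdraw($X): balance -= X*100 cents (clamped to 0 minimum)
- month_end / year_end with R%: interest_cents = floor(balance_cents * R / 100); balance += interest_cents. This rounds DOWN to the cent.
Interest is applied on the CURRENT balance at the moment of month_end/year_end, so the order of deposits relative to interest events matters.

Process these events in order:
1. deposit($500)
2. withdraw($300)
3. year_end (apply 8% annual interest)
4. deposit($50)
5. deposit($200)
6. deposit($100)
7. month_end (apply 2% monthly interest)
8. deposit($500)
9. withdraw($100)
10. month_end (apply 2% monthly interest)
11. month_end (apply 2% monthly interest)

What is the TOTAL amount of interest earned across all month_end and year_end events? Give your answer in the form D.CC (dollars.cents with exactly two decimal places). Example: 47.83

After 1 (deposit($500)): balance=$1500.00 total_interest=$0.00
After 2 (withdraw($300)): balance=$1200.00 total_interest=$0.00
After 3 (year_end (apply 8% annual interest)): balance=$1296.00 total_interest=$96.00
After 4 (deposit($50)): balance=$1346.00 total_interest=$96.00
After 5 (deposit($200)): balance=$1546.00 total_interest=$96.00
After 6 (deposit($100)): balance=$1646.00 total_interest=$96.00
After 7 (month_end (apply 2% monthly interest)): balance=$1678.92 total_interest=$128.92
After 8 (deposit($500)): balance=$2178.92 total_interest=$128.92
After 9 (withdraw($100)): balance=$2078.92 total_interest=$128.92
After 10 (month_end (apply 2% monthly interest)): balance=$2120.49 total_interest=$170.49
After 11 (month_end (apply 2% monthly interest)): balance=$2162.89 total_interest=$212.89

Answer: 212.89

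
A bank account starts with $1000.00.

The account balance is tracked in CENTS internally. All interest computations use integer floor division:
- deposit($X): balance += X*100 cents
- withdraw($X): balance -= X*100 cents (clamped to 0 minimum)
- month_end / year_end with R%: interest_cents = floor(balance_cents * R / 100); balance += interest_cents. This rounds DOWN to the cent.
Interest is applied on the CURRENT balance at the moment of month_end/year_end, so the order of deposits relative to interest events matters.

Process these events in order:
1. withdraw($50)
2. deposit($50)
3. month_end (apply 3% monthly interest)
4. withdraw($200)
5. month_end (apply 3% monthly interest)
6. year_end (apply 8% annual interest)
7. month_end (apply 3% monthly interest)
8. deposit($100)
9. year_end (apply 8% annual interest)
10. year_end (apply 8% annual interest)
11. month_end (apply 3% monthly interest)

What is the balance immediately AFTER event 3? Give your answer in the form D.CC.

After 1 (withdraw($50)): balance=$950.00 total_interest=$0.00
After 2 (deposit($50)): balance=$1000.00 total_interest=$0.00
After 3 (month_end (apply 3% monthly interest)): balance=$1030.00 total_interest=$30.00

Answer: 1030.00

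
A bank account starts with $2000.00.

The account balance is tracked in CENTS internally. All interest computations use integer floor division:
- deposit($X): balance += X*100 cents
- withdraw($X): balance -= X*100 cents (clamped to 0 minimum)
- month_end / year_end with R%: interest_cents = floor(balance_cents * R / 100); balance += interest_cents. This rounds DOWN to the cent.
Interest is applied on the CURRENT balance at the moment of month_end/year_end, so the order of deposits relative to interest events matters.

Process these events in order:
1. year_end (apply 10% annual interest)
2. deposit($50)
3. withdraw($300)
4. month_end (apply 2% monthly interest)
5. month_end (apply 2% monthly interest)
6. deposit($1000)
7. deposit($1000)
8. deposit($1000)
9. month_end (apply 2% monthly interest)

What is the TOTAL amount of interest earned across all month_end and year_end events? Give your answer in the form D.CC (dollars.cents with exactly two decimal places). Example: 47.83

After 1 (year_end (apply 10% annual interest)): balance=$2200.00 total_interest=$200.00
After 2 (deposit($50)): balance=$2250.00 total_interest=$200.00
After 3 (withdraw($300)): balance=$1950.00 total_interest=$200.00
After 4 (month_end (apply 2% monthly interest)): balance=$1989.00 total_interest=$239.00
After 5 (month_end (apply 2% monthly interest)): balance=$2028.78 total_interest=$278.78
After 6 (deposit($1000)): balance=$3028.78 total_interest=$278.78
After 7 (deposit($1000)): balance=$4028.78 total_interest=$278.78
After 8 (deposit($1000)): balance=$5028.78 total_interest=$278.78
After 9 (month_end (apply 2% monthly interest)): balance=$5129.35 total_interest=$379.35

Answer: 379.35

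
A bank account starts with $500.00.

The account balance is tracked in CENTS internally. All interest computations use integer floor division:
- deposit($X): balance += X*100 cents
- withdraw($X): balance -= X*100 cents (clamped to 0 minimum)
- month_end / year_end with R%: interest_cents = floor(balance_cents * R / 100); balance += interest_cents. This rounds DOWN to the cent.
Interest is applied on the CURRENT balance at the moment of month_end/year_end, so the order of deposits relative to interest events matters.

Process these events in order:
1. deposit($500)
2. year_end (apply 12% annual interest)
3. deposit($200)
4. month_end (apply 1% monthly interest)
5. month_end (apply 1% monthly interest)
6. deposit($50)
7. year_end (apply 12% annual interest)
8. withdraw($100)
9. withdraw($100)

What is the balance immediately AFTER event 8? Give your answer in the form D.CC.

After 1 (deposit($500)): balance=$1000.00 total_interest=$0.00
After 2 (year_end (apply 12% annual interest)): balance=$1120.00 total_interest=$120.00
After 3 (deposit($200)): balance=$1320.00 total_interest=$120.00
After 4 (month_end (apply 1% monthly interest)): balance=$1333.20 total_interest=$133.20
After 5 (month_end (apply 1% monthly interest)): balance=$1346.53 total_interest=$146.53
After 6 (deposit($50)): balance=$1396.53 total_interest=$146.53
After 7 (year_end (apply 12% annual interest)): balance=$1564.11 total_interest=$314.11
After 8 (withdraw($100)): balance=$1464.11 total_interest=$314.11

Answer: 1464.11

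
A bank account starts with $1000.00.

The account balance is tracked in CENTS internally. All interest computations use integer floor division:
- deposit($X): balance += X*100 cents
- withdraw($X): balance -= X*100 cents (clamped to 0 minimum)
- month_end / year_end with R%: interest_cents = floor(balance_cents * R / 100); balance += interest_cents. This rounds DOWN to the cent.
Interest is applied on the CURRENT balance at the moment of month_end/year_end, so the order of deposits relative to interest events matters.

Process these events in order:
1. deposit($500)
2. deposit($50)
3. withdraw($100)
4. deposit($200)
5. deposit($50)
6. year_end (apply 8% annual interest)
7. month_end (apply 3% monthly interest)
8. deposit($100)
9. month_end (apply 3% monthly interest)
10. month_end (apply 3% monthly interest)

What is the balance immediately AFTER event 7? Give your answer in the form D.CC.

After 1 (deposit($500)): balance=$1500.00 total_interest=$0.00
After 2 (deposit($50)): balance=$1550.00 total_interest=$0.00
After 3 (withdraw($100)): balance=$1450.00 total_interest=$0.00
After 4 (deposit($200)): balance=$1650.00 total_interest=$0.00
After 5 (deposit($50)): balance=$1700.00 total_interest=$0.00
After 6 (year_end (apply 8% annual interest)): balance=$1836.00 total_interest=$136.00
After 7 (month_end (apply 3% monthly interest)): balance=$1891.08 total_interest=$191.08

Answer: 1891.08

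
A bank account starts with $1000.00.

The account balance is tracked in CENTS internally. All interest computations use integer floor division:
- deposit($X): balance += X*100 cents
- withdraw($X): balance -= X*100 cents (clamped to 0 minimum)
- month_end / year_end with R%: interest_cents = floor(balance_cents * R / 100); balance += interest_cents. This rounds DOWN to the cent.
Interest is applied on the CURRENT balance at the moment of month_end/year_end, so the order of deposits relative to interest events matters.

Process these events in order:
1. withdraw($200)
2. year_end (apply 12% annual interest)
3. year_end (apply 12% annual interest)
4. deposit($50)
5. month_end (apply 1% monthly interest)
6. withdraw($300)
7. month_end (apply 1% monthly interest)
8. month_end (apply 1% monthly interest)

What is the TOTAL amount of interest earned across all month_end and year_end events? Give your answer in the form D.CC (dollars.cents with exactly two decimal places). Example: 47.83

After 1 (withdraw($200)): balance=$800.00 total_interest=$0.00
After 2 (year_end (apply 12% annual interest)): balance=$896.00 total_interest=$96.00
After 3 (year_end (apply 12% annual interest)): balance=$1003.52 total_interest=$203.52
After 4 (deposit($50)): balance=$1053.52 total_interest=$203.52
After 5 (month_end (apply 1% monthly interest)): balance=$1064.05 total_interest=$214.05
After 6 (withdraw($300)): balance=$764.05 total_interest=$214.05
After 7 (month_end (apply 1% monthly interest)): balance=$771.69 total_interest=$221.69
After 8 (month_end (apply 1% monthly interest)): balance=$779.40 total_interest=$229.40

Answer: 229.40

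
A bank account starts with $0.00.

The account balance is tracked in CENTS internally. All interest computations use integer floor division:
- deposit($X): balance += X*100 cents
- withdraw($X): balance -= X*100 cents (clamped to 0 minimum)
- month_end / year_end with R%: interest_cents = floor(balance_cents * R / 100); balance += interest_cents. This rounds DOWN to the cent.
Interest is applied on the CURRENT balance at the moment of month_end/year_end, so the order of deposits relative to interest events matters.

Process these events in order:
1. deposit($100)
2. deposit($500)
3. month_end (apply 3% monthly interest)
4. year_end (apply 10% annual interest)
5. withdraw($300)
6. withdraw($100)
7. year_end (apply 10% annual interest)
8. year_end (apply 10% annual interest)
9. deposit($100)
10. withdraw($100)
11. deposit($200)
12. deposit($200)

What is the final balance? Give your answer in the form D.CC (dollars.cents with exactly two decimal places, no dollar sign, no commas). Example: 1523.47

Answer: 738.55

Derivation:
After 1 (deposit($100)): balance=$100.00 total_interest=$0.00
After 2 (deposit($500)): balance=$600.00 total_interest=$0.00
After 3 (month_end (apply 3% monthly interest)): balance=$618.00 total_interest=$18.00
After 4 (year_end (apply 10% annual interest)): balance=$679.80 total_interest=$79.80
After 5 (withdraw($300)): balance=$379.80 total_interest=$79.80
After 6 (withdraw($100)): balance=$279.80 total_interest=$79.80
After 7 (year_end (apply 10% annual interest)): balance=$307.78 total_interest=$107.78
After 8 (year_end (apply 10% annual interest)): balance=$338.55 total_interest=$138.55
After 9 (deposit($100)): balance=$438.55 total_interest=$138.55
After 10 (withdraw($100)): balance=$338.55 total_interest=$138.55
After 11 (deposit($200)): balance=$538.55 total_interest=$138.55
After 12 (deposit($200)): balance=$738.55 total_interest=$138.55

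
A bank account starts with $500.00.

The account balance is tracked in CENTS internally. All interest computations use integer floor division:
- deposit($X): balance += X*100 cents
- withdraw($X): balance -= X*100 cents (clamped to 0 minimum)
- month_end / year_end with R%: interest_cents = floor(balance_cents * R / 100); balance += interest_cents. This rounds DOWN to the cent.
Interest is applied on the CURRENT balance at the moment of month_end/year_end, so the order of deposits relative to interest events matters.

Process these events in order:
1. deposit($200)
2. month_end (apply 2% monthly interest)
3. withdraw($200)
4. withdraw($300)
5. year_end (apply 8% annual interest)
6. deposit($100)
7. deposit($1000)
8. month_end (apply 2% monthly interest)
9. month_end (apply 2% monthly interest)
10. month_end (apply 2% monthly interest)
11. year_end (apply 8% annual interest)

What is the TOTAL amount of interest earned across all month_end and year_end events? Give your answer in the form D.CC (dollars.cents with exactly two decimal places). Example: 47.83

After 1 (deposit($200)): balance=$700.00 total_interest=$0.00
After 2 (month_end (apply 2% monthly interest)): balance=$714.00 total_interest=$14.00
After 3 (withdraw($200)): balance=$514.00 total_interest=$14.00
After 4 (withdraw($300)): balance=$214.00 total_interest=$14.00
After 5 (year_end (apply 8% annual interest)): balance=$231.12 total_interest=$31.12
After 6 (deposit($100)): balance=$331.12 total_interest=$31.12
After 7 (deposit($1000)): balance=$1331.12 total_interest=$31.12
After 8 (month_end (apply 2% monthly interest)): balance=$1357.74 total_interest=$57.74
After 9 (month_end (apply 2% monthly interest)): balance=$1384.89 total_interest=$84.89
After 10 (month_end (apply 2% monthly interest)): balance=$1412.58 total_interest=$112.58
After 11 (year_end (apply 8% annual interest)): balance=$1525.58 total_interest=$225.58

Answer: 225.58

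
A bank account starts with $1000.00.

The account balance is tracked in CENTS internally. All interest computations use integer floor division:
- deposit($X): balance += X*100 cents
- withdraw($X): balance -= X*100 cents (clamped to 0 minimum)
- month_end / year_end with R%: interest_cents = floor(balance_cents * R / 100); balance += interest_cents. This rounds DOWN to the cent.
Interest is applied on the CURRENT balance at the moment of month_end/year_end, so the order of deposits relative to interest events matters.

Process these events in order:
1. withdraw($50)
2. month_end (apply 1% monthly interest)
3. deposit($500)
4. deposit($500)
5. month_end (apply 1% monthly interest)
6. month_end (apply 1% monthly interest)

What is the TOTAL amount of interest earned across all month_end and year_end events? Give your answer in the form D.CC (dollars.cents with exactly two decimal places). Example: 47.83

Answer: 48.88

Derivation:
After 1 (withdraw($50)): balance=$950.00 total_interest=$0.00
After 2 (month_end (apply 1% monthly interest)): balance=$959.50 total_interest=$9.50
After 3 (deposit($500)): balance=$1459.50 total_interest=$9.50
After 4 (deposit($500)): balance=$1959.50 total_interest=$9.50
After 5 (month_end (apply 1% monthly interest)): balance=$1979.09 total_interest=$29.09
After 6 (month_end (apply 1% monthly interest)): balance=$1998.88 total_interest=$48.88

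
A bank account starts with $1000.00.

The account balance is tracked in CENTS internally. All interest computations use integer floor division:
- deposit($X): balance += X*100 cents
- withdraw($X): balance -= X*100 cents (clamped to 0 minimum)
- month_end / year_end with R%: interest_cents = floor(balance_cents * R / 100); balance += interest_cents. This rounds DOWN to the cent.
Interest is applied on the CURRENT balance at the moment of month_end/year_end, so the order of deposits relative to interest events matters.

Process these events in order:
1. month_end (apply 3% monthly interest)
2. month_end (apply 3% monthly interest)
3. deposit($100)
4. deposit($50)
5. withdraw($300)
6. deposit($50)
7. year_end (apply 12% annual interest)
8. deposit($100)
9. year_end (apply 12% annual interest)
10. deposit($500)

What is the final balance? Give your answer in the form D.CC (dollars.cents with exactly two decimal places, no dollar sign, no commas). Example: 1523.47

Answer: 1817.34

Derivation:
After 1 (month_end (apply 3% monthly interest)): balance=$1030.00 total_interest=$30.00
After 2 (month_end (apply 3% monthly interest)): balance=$1060.90 total_interest=$60.90
After 3 (deposit($100)): balance=$1160.90 total_interest=$60.90
After 4 (deposit($50)): balance=$1210.90 total_interest=$60.90
After 5 (withdraw($300)): balance=$910.90 total_interest=$60.90
After 6 (deposit($50)): balance=$960.90 total_interest=$60.90
After 7 (year_end (apply 12% annual interest)): balance=$1076.20 total_interest=$176.20
After 8 (deposit($100)): balance=$1176.20 total_interest=$176.20
After 9 (year_end (apply 12% annual interest)): balance=$1317.34 total_interest=$317.34
After 10 (deposit($500)): balance=$1817.34 total_interest=$317.34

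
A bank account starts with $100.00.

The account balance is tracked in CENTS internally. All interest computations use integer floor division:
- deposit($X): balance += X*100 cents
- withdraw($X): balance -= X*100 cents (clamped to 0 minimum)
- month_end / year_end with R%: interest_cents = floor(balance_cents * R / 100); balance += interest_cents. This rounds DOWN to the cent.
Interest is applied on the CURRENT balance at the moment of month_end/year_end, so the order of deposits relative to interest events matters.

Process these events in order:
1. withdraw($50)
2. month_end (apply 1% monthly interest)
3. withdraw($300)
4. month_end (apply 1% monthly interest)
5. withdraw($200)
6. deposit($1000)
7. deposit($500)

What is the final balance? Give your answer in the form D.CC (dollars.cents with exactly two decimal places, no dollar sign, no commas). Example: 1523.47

After 1 (withdraw($50)): balance=$50.00 total_interest=$0.00
After 2 (month_end (apply 1% monthly interest)): balance=$50.50 total_interest=$0.50
After 3 (withdraw($300)): balance=$0.00 total_interest=$0.50
After 4 (month_end (apply 1% monthly interest)): balance=$0.00 total_interest=$0.50
After 5 (withdraw($200)): balance=$0.00 total_interest=$0.50
After 6 (deposit($1000)): balance=$1000.00 total_interest=$0.50
After 7 (deposit($500)): balance=$1500.00 total_interest=$0.50

Answer: 1500.00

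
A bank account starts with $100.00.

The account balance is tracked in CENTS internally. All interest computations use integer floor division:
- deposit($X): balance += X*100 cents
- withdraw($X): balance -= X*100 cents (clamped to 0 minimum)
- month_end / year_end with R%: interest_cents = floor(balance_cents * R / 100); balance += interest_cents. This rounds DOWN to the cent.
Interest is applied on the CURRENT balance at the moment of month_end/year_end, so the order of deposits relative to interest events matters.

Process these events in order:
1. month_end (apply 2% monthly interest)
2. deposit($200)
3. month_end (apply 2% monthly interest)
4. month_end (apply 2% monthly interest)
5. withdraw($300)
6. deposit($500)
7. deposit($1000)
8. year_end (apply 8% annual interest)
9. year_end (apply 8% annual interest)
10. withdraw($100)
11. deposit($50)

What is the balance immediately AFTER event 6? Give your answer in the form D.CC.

Answer: 514.20

Derivation:
After 1 (month_end (apply 2% monthly interest)): balance=$102.00 total_interest=$2.00
After 2 (deposit($200)): balance=$302.00 total_interest=$2.00
After 3 (month_end (apply 2% monthly interest)): balance=$308.04 total_interest=$8.04
After 4 (month_end (apply 2% monthly interest)): balance=$314.20 total_interest=$14.20
After 5 (withdraw($300)): balance=$14.20 total_interest=$14.20
After 6 (deposit($500)): balance=$514.20 total_interest=$14.20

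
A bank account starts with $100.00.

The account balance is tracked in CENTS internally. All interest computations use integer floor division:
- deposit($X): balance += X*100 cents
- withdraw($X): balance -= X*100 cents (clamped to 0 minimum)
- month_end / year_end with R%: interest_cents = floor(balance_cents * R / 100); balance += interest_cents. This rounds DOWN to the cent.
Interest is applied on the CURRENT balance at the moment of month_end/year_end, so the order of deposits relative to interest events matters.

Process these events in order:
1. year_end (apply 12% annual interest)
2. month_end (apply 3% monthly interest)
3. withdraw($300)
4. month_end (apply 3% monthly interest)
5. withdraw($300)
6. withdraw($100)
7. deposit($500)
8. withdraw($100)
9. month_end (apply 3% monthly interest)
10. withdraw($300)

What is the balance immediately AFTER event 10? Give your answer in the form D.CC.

After 1 (year_end (apply 12% annual interest)): balance=$112.00 total_interest=$12.00
After 2 (month_end (apply 3% monthly interest)): balance=$115.36 total_interest=$15.36
After 3 (withdraw($300)): balance=$0.00 total_interest=$15.36
After 4 (month_end (apply 3% monthly interest)): balance=$0.00 total_interest=$15.36
After 5 (withdraw($300)): balance=$0.00 total_interest=$15.36
After 6 (withdraw($100)): balance=$0.00 total_interest=$15.36
After 7 (deposit($500)): balance=$500.00 total_interest=$15.36
After 8 (withdraw($100)): balance=$400.00 total_interest=$15.36
After 9 (month_end (apply 3% monthly interest)): balance=$412.00 total_interest=$27.36
After 10 (withdraw($300)): balance=$112.00 total_interest=$27.36

Answer: 112.00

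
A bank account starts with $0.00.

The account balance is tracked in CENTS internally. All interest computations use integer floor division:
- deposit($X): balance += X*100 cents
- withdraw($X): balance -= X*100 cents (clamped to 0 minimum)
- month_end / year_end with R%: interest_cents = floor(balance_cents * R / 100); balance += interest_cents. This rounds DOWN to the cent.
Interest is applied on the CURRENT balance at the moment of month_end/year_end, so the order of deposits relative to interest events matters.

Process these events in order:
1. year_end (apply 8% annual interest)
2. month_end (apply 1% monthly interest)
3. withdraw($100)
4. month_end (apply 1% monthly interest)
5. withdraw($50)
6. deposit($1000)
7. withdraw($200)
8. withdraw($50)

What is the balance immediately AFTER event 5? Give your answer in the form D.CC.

After 1 (year_end (apply 8% annual interest)): balance=$0.00 total_interest=$0.00
After 2 (month_end (apply 1% monthly interest)): balance=$0.00 total_interest=$0.00
After 3 (withdraw($100)): balance=$0.00 total_interest=$0.00
After 4 (month_end (apply 1% monthly interest)): balance=$0.00 total_interest=$0.00
After 5 (withdraw($50)): balance=$0.00 total_interest=$0.00

Answer: 0.00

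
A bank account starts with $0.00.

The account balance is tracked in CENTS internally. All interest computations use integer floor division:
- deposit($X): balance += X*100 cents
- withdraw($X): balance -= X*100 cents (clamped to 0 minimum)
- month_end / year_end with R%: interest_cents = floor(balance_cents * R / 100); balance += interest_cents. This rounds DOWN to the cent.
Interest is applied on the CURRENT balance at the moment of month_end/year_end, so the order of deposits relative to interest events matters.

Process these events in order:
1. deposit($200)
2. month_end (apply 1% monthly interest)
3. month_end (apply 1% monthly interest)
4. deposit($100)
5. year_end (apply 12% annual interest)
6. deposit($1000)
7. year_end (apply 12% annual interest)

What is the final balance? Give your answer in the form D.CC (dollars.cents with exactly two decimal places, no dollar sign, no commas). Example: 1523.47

Answer: 1501.36

Derivation:
After 1 (deposit($200)): balance=$200.00 total_interest=$0.00
After 2 (month_end (apply 1% monthly interest)): balance=$202.00 total_interest=$2.00
After 3 (month_end (apply 1% monthly interest)): balance=$204.02 total_interest=$4.02
After 4 (deposit($100)): balance=$304.02 total_interest=$4.02
After 5 (year_end (apply 12% annual interest)): balance=$340.50 total_interest=$40.50
After 6 (deposit($1000)): balance=$1340.50 total_interest=$40.50
After 7 (year_end (apply 12% annual interest)): balance=$1501.36 total_interest=$201.36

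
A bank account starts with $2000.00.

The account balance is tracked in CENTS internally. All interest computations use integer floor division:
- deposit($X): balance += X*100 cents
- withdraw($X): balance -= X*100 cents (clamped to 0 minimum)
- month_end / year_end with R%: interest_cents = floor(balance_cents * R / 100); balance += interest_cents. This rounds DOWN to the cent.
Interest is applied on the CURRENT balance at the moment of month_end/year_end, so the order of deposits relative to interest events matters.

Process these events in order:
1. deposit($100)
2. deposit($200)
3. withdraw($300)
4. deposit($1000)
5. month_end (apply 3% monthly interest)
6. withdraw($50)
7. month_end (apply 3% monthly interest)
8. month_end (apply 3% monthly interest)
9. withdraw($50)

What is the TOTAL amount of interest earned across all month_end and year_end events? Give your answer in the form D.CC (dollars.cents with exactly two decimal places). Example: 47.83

Answer: 275.13

Derivation:
After 1 (deposit($100)): balance=$2100.00 total_interest=$0.00
After 2 (deposit($200)): balance=$2300.00 total_interest=$0.00
After 3 (withdraw($300)): balance=$2000.00 total_interest=$0.00
After 4 (deposit($1000)): balance=$3000.00 total_interest=$0.00
After 5 (month_end (apply 3% monthly interest)): balance=$3090.00 total_interest=$90.00
After 6 (withdraw($50)): balance=$3040.00 total_interest=$90.00
After 7 (month_end (apply 3% monthly interest)): balance=$3131.20 total_interest=$181.20
After 8 (month_end (apply 3% monthly interest)): balance=$3225.13 total_interest=$275.13
After 9 (withdraw($50)): balance=$3175.13 total_interest=$275.13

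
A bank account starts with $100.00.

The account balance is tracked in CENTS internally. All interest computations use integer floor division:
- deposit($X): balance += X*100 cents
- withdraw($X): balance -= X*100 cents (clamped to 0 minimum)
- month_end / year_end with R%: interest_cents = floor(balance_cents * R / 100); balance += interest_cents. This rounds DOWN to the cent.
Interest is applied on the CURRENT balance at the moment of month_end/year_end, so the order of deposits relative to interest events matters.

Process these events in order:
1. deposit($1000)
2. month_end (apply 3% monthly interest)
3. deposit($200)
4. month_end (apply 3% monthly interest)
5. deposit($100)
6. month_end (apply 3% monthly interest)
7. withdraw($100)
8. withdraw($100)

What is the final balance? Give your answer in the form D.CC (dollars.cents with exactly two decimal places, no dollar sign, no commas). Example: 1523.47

After 1 (deposit($1000)): balance=$1100.00 total_interest=$0.00
After 2 (month_end (apply 3% monthly interest)): balance=$1133.00 total_interest=$33.00
After 3 (deposit($200)): balance=$1333.00 total_interest=$33.00
After 4 (month_end (apply 3% monthly interest)): balance=$1372.99 total_interest=$72.99
After 5 (deposit($100)): balance=$1472.99 total_interest=$72.99
After 6 (month_end (apply 3% monthly interest)): balance=$1517.17 total_interest=$117.17
After 7 (withdraw($100)): balance=$1417.17 total_interest=$117.17
After 8 (withdraw($100)): balance=$1317.17 total_interest=$117.17

Answer: 1317.17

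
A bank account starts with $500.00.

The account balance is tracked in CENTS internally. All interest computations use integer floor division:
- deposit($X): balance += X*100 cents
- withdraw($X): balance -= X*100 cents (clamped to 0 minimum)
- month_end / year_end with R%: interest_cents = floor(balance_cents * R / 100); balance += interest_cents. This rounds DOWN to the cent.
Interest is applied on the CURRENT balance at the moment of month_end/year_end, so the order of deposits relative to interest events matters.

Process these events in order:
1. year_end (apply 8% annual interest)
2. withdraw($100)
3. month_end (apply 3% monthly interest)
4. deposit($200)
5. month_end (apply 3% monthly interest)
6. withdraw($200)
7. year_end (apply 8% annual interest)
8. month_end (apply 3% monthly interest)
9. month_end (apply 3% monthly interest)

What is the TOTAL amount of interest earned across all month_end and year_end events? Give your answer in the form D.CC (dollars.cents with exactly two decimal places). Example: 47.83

After 1 (year_end (apply 8% annual interest)): balance=$540.00 total_interest=$40.00
After 2 (withdraw($100)): balance=$440.00 total_interest=$40.00
After 3 (month_end (apply 3% monthly interest)): balance=$453.20 total_interest=$53.20
After 4 (deposit($200)): balance=$653.20 total_interest=$53.20
After 5 (month_end (apply 3% monthly interest)): balance=$672.79 total_interest=$72.79
After 6 (withdraw($200)): balance=$472.79 total_interest=$72.79
After 7 (year_end (apply 8% annual interest)): balance=$510.61 total_interest=$110.61
After 8 (month_end (apply 3% monthly interest)): balance=$525.92 total_interest=$125.92
After 9 (month_end (apply 3% monthly interest)): balance=$541.69 total_interest=$141.69

Answer: 141.69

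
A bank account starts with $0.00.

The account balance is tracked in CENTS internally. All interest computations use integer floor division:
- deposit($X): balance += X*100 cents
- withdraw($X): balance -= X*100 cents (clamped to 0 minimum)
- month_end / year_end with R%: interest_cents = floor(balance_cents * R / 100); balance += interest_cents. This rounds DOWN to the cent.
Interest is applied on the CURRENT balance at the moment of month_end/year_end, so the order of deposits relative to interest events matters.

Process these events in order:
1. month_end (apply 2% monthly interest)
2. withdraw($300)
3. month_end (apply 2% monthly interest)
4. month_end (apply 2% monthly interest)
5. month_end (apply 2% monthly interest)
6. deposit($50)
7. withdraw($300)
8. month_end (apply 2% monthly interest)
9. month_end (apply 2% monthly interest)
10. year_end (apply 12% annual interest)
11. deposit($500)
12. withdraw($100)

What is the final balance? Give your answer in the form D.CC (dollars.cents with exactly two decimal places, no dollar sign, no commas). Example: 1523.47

After 1 (month_end (apply 2% monthly interest)): balance=$0.00 total_interest=$0.00
After 2 (withdraw($300)): balance=$0.00 total_interest=$0.00
After 3 (month_end (apply 2% monthly interest)): balance=$0.00 total_interest=$0.00
After 4 (month_end (apply 2% monthly interest)): balance=$0.00 total_interest=$0.00
After 5 (month_end (apply 2% monthly interest)): balance=$0.00 total_interest=$0.00
After 6 (deposit($50)): balance=$50.00 total_interest=$0.00
After 7 (withdraw($300)): balance=$0.00 total_interest=$0.00
After 8 (month_end (apply 2% monthly interest)): balance=$0.00 total_interest=$0.00
After 9 (month_end (apply 2% monthly interest)): balance=$0.00 total_interest=$0.00
After 10 (year_end (apply 12% annual interest)): balance=$0.00 total_interest=$0.00
After 11 (deposit($500)): balance=$500.00 total_interest=$0.00
After 12 (withdraw($100)): balance=$400.00 total_interest=$0.00

Answer: 400.00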